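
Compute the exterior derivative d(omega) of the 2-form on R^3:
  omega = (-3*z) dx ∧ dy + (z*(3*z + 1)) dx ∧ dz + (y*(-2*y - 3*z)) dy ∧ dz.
d(omega) = (-3) dx ∧ dy ∧ dz

For a 2-form omega = sum_{i<j} g_{ij} dx_i ∧ dx_j, the exterior derivative is
  d(omega) = sum_{i<j} d(g_{ij}) ∧ dx_i ∧ dx_j = sum_{i<j, k} (∂g_{ij}/∂x_k) dx_k ∧ dx_i ∧ dx_j.
Expand each term, using dx_k ∧ dx_i ∧ dx_j = sgn(permutation) dx_{(a)} ∧ dx_{(b)} ∧ dx_{(c)} with (a < b < c) sorted:
  d(-3*z) includes (∂/∂z)(-3*z) dz = (-3) dz, which multiplied by dx ∧ dy gives (-3) dx ∧ dy ∧ dz
Collecting like 3-forms: d(omega) = (-3) dx ∧ dy ∧ dz.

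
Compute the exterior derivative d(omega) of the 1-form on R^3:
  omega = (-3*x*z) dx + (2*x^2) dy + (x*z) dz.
d(omega) = (4*x) dx ∧ dy + (3*x + z) dx ∧ dz

For a 1-form omega = sum_i f_i dx_i, the exterior derivative is
  d(omega) = sum_{i < j} (∂f_j/∂x_i - ∂f_i/∂x_j) dx_i ∧ dx_j.
  coefficient of dx ∧ dy: ∂f_2/∂x - ∂f_1/∂y = ∂(2*x^2)/∂x - ∂(-3*x*z)/∂y = 4*x
  coefficient of dx ∧ dz: ∂f_3/∂x - ∂f_1/∂z = ∂(x*z)/∂x - ∂(-3*x*z)/∂z = 3*x + z
Assembling: d(omega) = (4*x) dx ∧ dy + (3*x + z) dx ∧ dz.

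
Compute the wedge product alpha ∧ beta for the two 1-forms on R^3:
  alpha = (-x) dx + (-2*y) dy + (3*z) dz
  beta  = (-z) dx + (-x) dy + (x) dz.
alpha ∧ beta = (x^2 - 2*y*z) dx ∧ dy + (-x^2 + 3*z^2) dx ∧ dz + (x*(-2*y + 3*z)) dy ∧ dz

Distribute the wedge, using dx_i ∧ dx_j = -dx_j ∧ dx_i and dx_i ∧ dx_i = 0. For each pair (i, j) with i < j, the coefficient of dx_i ∧ dx_j in alpha ∧ beta is (alpha_i * beta_j - alpha_j * beta_i). Collecting: alpha ∧ beta = (x^2 - 2*y*z) dx ∧ dy + (-x^2 + 3*z^2) dx ∧ dz + (x*(-2*y + 3*z)) dy ∧ dz.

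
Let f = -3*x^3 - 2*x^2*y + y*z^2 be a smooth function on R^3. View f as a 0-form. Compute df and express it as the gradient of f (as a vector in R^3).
df = (x*(-9*x - 4*y)) dx + (-2*x^2 + z^2) dy + (2*y*z) dz; grad f = (x*(-9*x - 4*y), -2*x^2 + z^2, 2*y*z)

For a 0-form f, d f = (∂f/∂x) dx + (∂f/∂y) dy + (∂f/∂z) dz. The components of the vector representation are exactly the entries of grad f in Cartesian coordinates:
  ∂f/∂x = x*(-9*x - 4*y)
  ∂f/∂y = -2*x^2 + z^2
  ∂f/∂z = 2*y*z.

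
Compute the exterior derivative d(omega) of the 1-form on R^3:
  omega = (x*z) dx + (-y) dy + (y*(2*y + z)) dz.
d(omega) = (-x) dx ∧ dz + (4*y + z) dy ∧ dz

For a 1-form omega = sum_i f_i dx_i, the exterior derivative is
  d(omega) = sum_{i < j} (∂f_j/∂x_i - ∂f_i/∂x_j) dx_i ∧ dx_j.
  coefficient of dx ∧ dz: ∂f_3/∂x - ∂f_1/∂z = ∂(y*(2*y + z))/∂x - ∂(x*z)/∂z = -x
  coefficient of dy ∧ dz: ∂f_3/∂y - ∂f_2/∂z = ∂(y*(2*y + z))/∂y - ∂(-y)/∂z = 4*y + z
Assembling: d(omega) = (-x) dx ∧ dz + (4*y + z) dy ∧ dz.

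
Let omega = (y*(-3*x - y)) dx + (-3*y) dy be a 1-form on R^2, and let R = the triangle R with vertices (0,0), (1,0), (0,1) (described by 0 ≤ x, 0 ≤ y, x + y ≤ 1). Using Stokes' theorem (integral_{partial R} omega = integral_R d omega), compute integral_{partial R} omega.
integral_(partial R) omega = 5/6

Stokes: integral_partial_R omega = integral_R d omega with d omega = (∂Q/∂x - ∂P/∂y) dx ∧ dy.
  ∂Q/∂x = 0
  ∂P/∂y = -3*x - 2*y
  integrand = ∂Q/∂x - ∂P/∂y = 3*x + 2*y.
Integrating over R: integral_0^1 integral_0^{1-x} (3*x + 2*y) dy dx = 5/6.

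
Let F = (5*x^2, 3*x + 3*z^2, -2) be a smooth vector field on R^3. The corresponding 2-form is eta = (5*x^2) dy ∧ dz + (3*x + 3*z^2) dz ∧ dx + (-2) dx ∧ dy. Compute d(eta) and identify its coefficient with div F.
d(eta) = (10*x) dx ∧ dy ∧ dz; div F = 10*x

For a 2-form in R^3 of the form above, applying d gives a 3-form with coefficient ∂P/∂x + ∂Q/∂y + ∂R/∂z:
  ∂P/∂x = 10*x
  ∂Q/∂y = 0
  ∂R/∂z = 0
Sum = 10*x, which is exactly div F.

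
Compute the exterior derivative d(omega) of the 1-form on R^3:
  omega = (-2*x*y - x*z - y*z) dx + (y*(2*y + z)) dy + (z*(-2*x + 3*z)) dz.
d(omega) = (2*x + z) dx ∧ dy + (x + y - 2*z) dx ∧ dz + (-y) dy ∧ dz

For a 1-form omega = sum_i f_i dx_i, the exterior derivative is
  d(omega) = sum_{i < j} (∂f_j/∂x_i - ∂f_i/∂x_j) dx_i ∧ dx_j.
  coefficient of dx ∧ dy: ∂f_2/∂x - ∂f_1/∂y = ∂(y*(2*y + z))/∂x - ∂(-2*x*y - x*z - y*z)/∂y = 2*x + z
  coefficient of dx ∧ dz: ∂f_3/∂x - ∂f_1/∂z = ∂(z*(-2*x + 3*z))/∂x - ∂(-2*x*y - x*z - y*z)/∂z = x + y - 2*z
  coefficient of dy ∧ dz: ∂f_3/∂y - ∂f_2/∂z = ∂(z*(-2*x + 3*z))/∂y - ∂(y*(2*y + z))/∂z = -y
Assembling: d(omega) = (2*x + z) dx ∧ dy + (x + y - 2*z) dx ∧ dz + (-y) dy ∧ dz.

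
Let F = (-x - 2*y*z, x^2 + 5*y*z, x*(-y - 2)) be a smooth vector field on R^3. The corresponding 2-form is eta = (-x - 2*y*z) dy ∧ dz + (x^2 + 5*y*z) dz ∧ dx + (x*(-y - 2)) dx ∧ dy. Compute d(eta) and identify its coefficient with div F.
d(eta) = (5*z - 1) dx ∧ dy ∧ dz; div F = 5*z - 1

For a 2-form in R^3 of the form above, applying d gives a 3-form with coefficient ∂P/∂x + ∂Q/∂y + ∂R/∂z:
  ∂P/∂x = -1
  ∂Q/∂y = 5*z
  ∂R/∂z = 0
Sum = 5*z - 1, which is exactly div F.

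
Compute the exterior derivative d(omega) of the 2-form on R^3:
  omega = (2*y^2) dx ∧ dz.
d(omega) = (-4*y) dx ∧ dy ∧ dz

For a 2-form omega = sum_{i<j} g_{ij} dx_i ∧ dx_j, the exterior derivative is
  d(omega) = sum_{i<j} d(g_{ij}) ∧ dx_i ∧ dx_j = sum_{i<j, k} (∂g_{ij}/∂x_k) dx_k ∧ dx_i ∧ dx_j.
Expand each term, using dx_k ∧ dx_i ∧ dx_j = sgn(permutation) dx_{(a)} ∧ dx_{(b)} ∧ dx_{(c)} with (a < b < c) sorted:
  d(2*y^2) includes (∂/∂y)(2*y^2) dy = (4*y) dy, which multiplied by dx ∧ dz gives (-4*y) dx ∧ dy ∧ dz
Collecting like 3-forms: d(omega) = (-4*y) dx ∧ dy ∧ dz.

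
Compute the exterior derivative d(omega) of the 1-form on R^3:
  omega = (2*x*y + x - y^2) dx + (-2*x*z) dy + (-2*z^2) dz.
d(omega) = (-2*x + 2*y - 2*z) dx ∧ dy + (2*x) dy ∧ dz

For a 1-form omega = sum_i f_i dx_i, the exterior derivative is
  d(omega) = sum_{i < j} (∂f_j/∂x_i - ∂f_i/∂x_j) dx_i ∧ dx_j.
  coefficient of dx ∧ dy: ∂f_2/∂x - ∂f_1/∂y = ∂(-2*x*z)/∂x - ∂(2*x*y + x - y^2)/∂y = -2*x + 2*y - 2*z
  coefficient of dy ∧ dz: ∂f_3/∂y - ∂f_2/∂z = ∂(-2*z^2)/∂y - ∂(-2*x*z)/∂z = 2*x
Assembling: d(omega) = (-2*x + 2*y - 2*z) dx ∧ dy + (2*x) dy ∧ dz.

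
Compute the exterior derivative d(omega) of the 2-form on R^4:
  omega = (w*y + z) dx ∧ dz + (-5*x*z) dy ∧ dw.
d(omega) = (-w) dx ∧ dy ∧ dz + (y) dx ∧ dz ∧ dw + (-5*z) dx ∧ dy ∧ dw + (5*x) dy ∧ dz ∧ dw

For a 2-form omega = sum_{i<j} g_{ij} dx_i ∧ dx_j, the exterior derivative is
  d(omega) = sum_{i<j} d(g_{ij}) ∧ dx_i ∧ dx_j = sum_{i<j, k} (∂g_{ij}/∂x_k) dx_k ∧ dx_i ∧ dx_j.
Expand each term, using dx_k ∧ dx_i ∧ dx_j = sgn(permutation) dx_{(a)} ∧ dx_{(b)} ∧ dx_{(c)} with (a < b < c) sorted:
  d(w*y + z) includes (∂/∂y)(w*y + z) dy = (w) dy, which multiplied by dx ∧ dz gives (-w) dx ∧ dy ∧ dz
  d(w*y + z) includes (∂/∂w)(w*y + z) dw = (y) dw, which multiplied by dx ∧ dz gives (y) dx ∧ dz ∧ dw
  d(-5*x*z) includes (∂/∂x)(-5*x*z) dx = (-5*z) dx, which multiplied by dy ∧ dw gives (-5*z) dx ∧ dy ∧ dw
  d(-5*x*z) includes (∂/∂z)(-5*x*z) dz = (-5*x) dz, which multiplied by dy ∧ dw gives (5*x) dy ∧ dz ∧ dw
Collecting like 3-forms: d(omega) = (-w) dx ∧ dy ∧ dz + (y) dx ∧ dz ∧ dw + (-5*z) dx ∧ dy ∧ dw + (5*x) dy ∧ dz ∧ dw.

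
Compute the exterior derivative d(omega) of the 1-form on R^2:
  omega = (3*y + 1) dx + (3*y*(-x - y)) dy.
d(omega) = (-3*y - 3) dx ∧ dy

For a 1-form omega = sum_i f_i dx_i, the exterior derivative is
  d(omega) = sum_{i < j} (∂f_j/∂x_i - ∂f_i/∂x_j) dx_i ∧ dx_j.
  coefficient of dx ∧ dy: ∂f_2/∂x - ∂f_1/∂y = ∂(3*y*(-x - y))/∂x - ∂(3*y + 1)/∂y = -3*y - 3
Assembling: d(omega) = (-3*y - 3) dx ∧ dy.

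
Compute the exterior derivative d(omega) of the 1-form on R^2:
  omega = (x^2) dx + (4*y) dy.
d(omega) = 0

For a 1-form omega = sum_i f_i dx_i, the exterior derivative is
  d(omega) = sum_{i < j} (∂f_j/∂x_i - ∂f_i/∂x_j) dx_i ∧ dx_j.

Assembling: d(omega) = 0.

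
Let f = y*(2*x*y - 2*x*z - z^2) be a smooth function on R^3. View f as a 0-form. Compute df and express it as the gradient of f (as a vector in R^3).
df = (2*y*(y - z)) dx + (4*x*y - 2*x*z - z^2) dy + (2*y*(-x - z)) dz; grad f = (2*y*(y - z), 4*x*y - 2*x*z - z^2, 2*y*(-x - z))

For a 0-form f, d f = (∂f/∂x) dx + (∂f/∂y) dy + (∂f/∂z) dz. The components of the vector representation are exactly the entries of grad f in Cartesian coordinates:
  ∂f/∂x = 2*y*(y - z)
  ∂f/∂y = 4*x*y - 2*x*z - z^2
  ∂f/∂z = 2*y*(-x - z).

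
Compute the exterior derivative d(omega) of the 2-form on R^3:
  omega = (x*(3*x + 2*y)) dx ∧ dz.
d(omega) = (-2*x) dx ∧ dy ∧ dz

For a 2-form omega = sum_{i<j} g_{ij} dx_i ∧ dx_j, the exterior derivative is
  d(omega) = sum_{i<j} d(g_{ij}) ∧ dx_i ∧ dx_j = sum_{i<j, k} (∂g_{ij}/∂x_k) dx_k ∧ dx_i ∧ dx_j.
Expand each term, using dx_k ∧ dx_i ∧ dx_j = sgn(permutation) dx_{(a)} ∧ dx_{(b)} ∧ dx_{(c)} with (a < b < c) sorted:
  d(x*(3*x + 2*y)) includes (∂/∂y)(x*(3*x + 2*y)) dy = (2*x) dy, which multiplied by dx ∧ dz gives (-2*x) dx ∧ dy ∧ dz
Collecting like 3-forms: d(omega) = (-2*x) dx ∧ dy ∧ dz.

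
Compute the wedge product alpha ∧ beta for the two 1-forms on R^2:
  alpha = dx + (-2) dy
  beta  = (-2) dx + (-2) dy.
alpha ∧ beta = (-6) dx ∧ dy

Distribute the wedge, using dx_i ∧ dx_j = -dx_j ∧ dx_i and dx_i ∧ dx_i = 0. For each pair (i, j) with i < j, the coefficient of dx_i ∧ dx_j in alpha ∧ beta is (alpha_i * beta_j - alpha_j * beta_i). Collecting: alpha ∧ beta = (-6) dx ∧ dy.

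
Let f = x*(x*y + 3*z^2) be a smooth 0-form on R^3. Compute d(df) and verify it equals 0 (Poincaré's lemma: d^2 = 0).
d(df) = 0

Step 1: df = sum_i (∂f/∂x_i) dx_i = (2*x*y + 3*z^2) dx + (x^2) dy + (6*x*z) dz.
Step 2: Apply d again. Using the 1-form formula, the coefficient of dx ∧ dy in d(df) is ∂^2 f/∂x ∂y - ∂^2 f/∂y ∂x = (2*x) - (2*x) = 0 (equality of mixed partials for smooth f).
Similarly for dx ∧ dz and dy ∧ dz — all coefficients vanish. So d(df) = 0.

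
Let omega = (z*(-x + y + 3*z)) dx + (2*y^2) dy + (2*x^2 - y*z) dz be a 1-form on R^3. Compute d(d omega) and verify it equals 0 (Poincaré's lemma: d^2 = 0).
d(d omega) = 0

Step 1: d omega = sum_{i<j} (∂f_j/∂x_i - ∂f_i/∂x_j) dx_i ∧ dx_j:
  coeff of dx ∧ dy: -z
  coeff of dx ∧ dz: 5*x - y - 6*z
  coeff of dy ∧ dz: -z
Step 2: Apply d again to each 2-form coefficient. The only possible 3-form in R^3 is dx ∧ dy ∧ dz, with coefficient
  ∂(coeff of dy∧dz)/∂x - ∂(coeff of dx∧dz)/∂y + ∂(coeff of dx∧dy)/∂z
  = ∂/∂x (-z) - ∂/∂y (5*x - y - 6*z) + ∂/∂z (-z).
Each of these terms simplifies to sums of mixed partials that cancel in pairs. The result is 0 (by equality of mixed partials for smooth functions — Schwarz / Clairaut).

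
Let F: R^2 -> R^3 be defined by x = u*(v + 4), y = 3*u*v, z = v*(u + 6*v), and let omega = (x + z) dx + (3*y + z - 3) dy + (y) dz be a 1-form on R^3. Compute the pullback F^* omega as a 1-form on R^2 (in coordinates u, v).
F^* omega = (35*u*v^2 + 12*u*v + 16*u + 24*v^3 + 24*v^2 - 9*v) du + (u*(35*u*v + 4*u + 60*v^2 - 9)) dv

Using F^*(f dg) = (f ∘ F) d(g ∘ F), substitute each coordinate x_i by F_i(u, v) in f_i, and replace dx_i by d F_i = (∂F_i/∂u) du + (∂F_i/∂v) dv.
  For the x component: f_1(F) = 2*u*v + 4*u + 6*v^2; d F_1 = (v + 4) du + (u) dv
  For the y component: f_2(F) = 10*u*v + 6*v^2 - 3; d F_2 = (3*v) du + (3*u) dv
  For the z component: f_3(F) = 3*u*v; d F_3 = (v) du + (u + 12*v) dv
Combining and collecting du, dv coefficients:
  coeff of du: 35*u*v^2 + 12*u*v + 16*u + 24*v^3 + 24*v^2 - 9*v
  coeff of dv: u*(35*u*v + 4*u + 60*v^2 - 9)
F^* omega = (35*u*v^2 + 12*u*v + 16*u + 24*v^3 + 24*v^2 - 9*v) du + (u*(35*u*v + 4*u + 60*v^2 - 9)) dv.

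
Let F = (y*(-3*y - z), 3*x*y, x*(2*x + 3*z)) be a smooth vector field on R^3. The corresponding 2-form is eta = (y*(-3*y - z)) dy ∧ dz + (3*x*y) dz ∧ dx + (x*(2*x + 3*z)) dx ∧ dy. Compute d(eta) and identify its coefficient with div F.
d(eta) = (6*x) dx ∧ dy ∧ dz; div F = 6*x

For a 2-form in R^3 of the form above, applying d gives a 3-form with coefficient ∂P/∂x + ∂Q/∂y + ∂R/∂z:
  ∂P/∂x = 0
  ∂Q/∂y = 3*x
  ∂R/∂z = 3*x
Sum = 6*x, which is exactly div F.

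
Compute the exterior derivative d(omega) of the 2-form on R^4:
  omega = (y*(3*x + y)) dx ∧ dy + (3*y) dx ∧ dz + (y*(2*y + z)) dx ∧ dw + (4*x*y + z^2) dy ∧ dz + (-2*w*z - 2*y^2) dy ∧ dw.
d(omega) = (4*y - 3) dx ∧ dy ∧ dz + (-4*y - z) dx ∧ dy ∧ dw + (-y) dx ∧ dz ∧ dw + (2*w) dy ∧ dz ∧ dw

For a 2-form omega = sum_{i<j} g_{ij} dx_i ∧ dx_j, the exterior derivative is
  d(omega) = sum_{i<j} d(g_{ij}) ∧ dx_i ∧ dx_j = sum_{i<j, k} (∂g_{ij}/∂x_k) dx_k ∧ dx_i ∧ dx_j.
Expand each term, using dx_k ∧ dx_i ∧ dx_j = sgn(permutation) dx_{(a)} ∧ dx_{(b)} ∧ dx_{(c)} with (a < b < c) sorted:
  d(3*y) includes (∂/∂y)(3*y) dy = (3) dy, which multiplied by dx ∧ dz gives (-3) dx ∧ dy ∧ dz
  d(y*(2*y + z)) includes (∂/∂y)(y*(2*y + z)) dy = (4*y + z) dy, which multiplied by dx ∧ dw gives (-4*y - z) dx ∧ dy ∧ dw
  d(y*(2*y + z)) includes (∂/∂z)(y*(2*y + z)) dz = (y) dz, which multiplied by dx ∧ dw gives (-y) dx ∧ dz ∧ dw
  d(4*x*y + z^2) includes (∂/∂x)(4*x*y + z^2) dx = (4*y) dx, which multiplied by dy ∧ dz gives (4*y) dx ∧ dy ∧ dz
  d(-2*w*z - 2*y^2) includes (∂/∂z)(-2*w*z - 2*y^2) dz = (-2*w) dz, which multiplied by dy ∧ dw gives (2*w) dy ∧ dz ∧ dw
Collecting like 3-forms: d(omega) = (4*y - 3) dx ∧ dy ∧ dz + (-4*y - z) dx ∧ dy ∧ dw + (-y) dx ∧ dz ∧ dw + (2*w) dy ∧ dz ∧ dw.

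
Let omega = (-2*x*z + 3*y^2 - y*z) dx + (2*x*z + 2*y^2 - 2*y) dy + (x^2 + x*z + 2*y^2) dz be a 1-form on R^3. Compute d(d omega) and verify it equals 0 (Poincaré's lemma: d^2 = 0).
d(d omega) = 0

Step 1: d omega = sum_{i<j} (∂f_j/∂x_i - ∂f_i/∂x_j) dx_i ∧ dx_j:
  coeff of dx ∧ dy: -6*y + 3*z
  coeff of dx ∧ dz: 4*x + y + z
  coeff of dy ∧ dz: -2*x + 4*y
Step 2: Apply d again to each 2-form coefficient. The only possible 3-form in R^3 is dx ∧ dy ∧ dz, with coefficient
  ∂(coeff of dy∧dz)/∂x - ∂(coeff of dx∧dz)/∂y + ∂(coeff of dx∧dy)/∂z
  = ∂/∂x (-2*x + 4*y) - ∂/∂y (4*x + y + z) + ∂/∂z (-6*y + 3*z).
Each of these terms simplifies to sums of mixed partials that cancel in pairs. The result is 0 (by equality of mixed partials for smooth functions — Schwarz / Clairaut).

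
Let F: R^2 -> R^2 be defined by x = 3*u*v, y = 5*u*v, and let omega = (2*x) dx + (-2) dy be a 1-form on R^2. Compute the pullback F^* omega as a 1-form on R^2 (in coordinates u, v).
F^* omega = (2*v*(9*u*v - 5)) du + (2*u*(9*u*v - 5)) dv

Using F^*(f dg) = (f ∘ F) d(g ∘ F), substitute each coordinate x_i by F_i(u, v) in f_i, and replace dx_i by d F_i = (∂F_i/∂u) du + (∂F_i/∂v) dv.
  For the x component: f_1(F) = 6*u*v; d F_1 = (3*v) du + (3*u) dv
  For the y component: f_2(F) = -2; d F_2 = (5*v) du + (5*u) dv
Combining and collecting du, dv coefficients:
  coeff of du: 2*v*(9*u*v - 5)
  coeff of dv: 2*u*(9*u*v - 5)
F^* omega = (2*v*(9*u*v - 5)) du + (2*u*(9*u*v - 5)) dv.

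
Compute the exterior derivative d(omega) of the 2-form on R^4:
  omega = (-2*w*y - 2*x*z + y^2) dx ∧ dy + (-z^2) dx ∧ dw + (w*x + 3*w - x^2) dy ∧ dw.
d(omega) = (-2*x) dx ∧ dy ∧ dz + (w - 2*x - 2*y) dx ∧ dy ∧ dw + (2*z) dx ∧ dz ∧ dw

For a 2-form omega = sum_{i<j} g_{ij} dx_i ∧ dx_j, the exterior derivative is
  d(omega) = sum_{i<j} d(g_{ij}) ∧ dx_i ∧ dx_j = sum_{i<j, k} (∂g_{ij}/∂x_k) dx_k ∧ dx_i ∧ dx_j.
Expand each term, using dx_k ∧ dx_i ∧ dx_j = sgn(permutation) dx_{(a)} ∧ dx_{(b)} ∧ dx_{(c)} with (a < b < c) sorted:
  d(-2*w*y - 2*x*z + y^2) includes (∂/∂z)(-2*w*y - 2*x*z + y^2) dz = (-2*x) dz, which multiplied by dx ∧ dy gives (-2*x) dx ∧ dy ∧ dz
  d(-2*w*y - 2*x*z + y^2) includes (∂/∂w)(-2*w*y - 2*x*z + y^2) dw = (-2*y) dw, which multiplied by dx ∧ dy gives (-2*y) dx ∧ dy ∧ dw
  d(-z^2) includes (∂/∂z)(-z^2) dz = (-2*z) dz, which multiplied by dx ∧ dw gives (2*z) dx ∧ dz ∧ dw
  d(w*x + 3*w - x^2) includes (∂/∂x)(w*x + 3*w - x^2) dx = (w - 2*x) dx, which multiplied by dy ∧ dw gives (w - 2*x) dx ∧ dy ∧ dw
Collecting like 3-forms: d(omega) = (-2*x) dx ∧ dy ∧ dz + (w - 2*x - 2*y) dx ∧ dy ∧ dw + (2*z) dx ∧ dz ∧ dw.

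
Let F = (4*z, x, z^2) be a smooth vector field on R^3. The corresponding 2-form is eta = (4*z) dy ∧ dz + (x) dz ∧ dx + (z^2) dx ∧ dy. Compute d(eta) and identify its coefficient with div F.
d(eta) = (2*z) dx ∧ dy ∧ dz; div F = 2*z

For a 2-form in R^3 of the form above, applying d gives a 3-form with coefficient ∂P/∂x + ∂Q/∂y + ∂R/∂z:
  ∂P/∂x = 0
  ∂Q/∂y = 0
  ∂R/∂z = 2*z
Sum = 2*z, which is exactly div F.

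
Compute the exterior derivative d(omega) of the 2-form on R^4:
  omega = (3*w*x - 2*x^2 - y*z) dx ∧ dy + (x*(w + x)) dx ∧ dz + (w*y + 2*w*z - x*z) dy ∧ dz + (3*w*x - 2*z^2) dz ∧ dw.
d(omega) = (-y - z) dx ∧ dy ∧ dz + (3*x) dx ∧ dy ∧ dw + (3*w + x) dx ∧ dz ∧ dw + (y + 2*z) dy ∧ dz ∧ dw

For a 2-form omega = sum_{i<j} g_{ij} dx_i ∧ dx_j, the exterior derivative is
  d(omega) = sum_{i<j} d(g_{ij}) ∧ dx_i ∧ dx_j = sum_{i<j, k} (∂g_{ij}/∂x_k) dx_k ∧ dx_i ∧ dx_j.
Expand each term, using dx_k ∧ dx_i ∧ dx_j = sgn(permutation) dx_{(a)} ∧ dx_{(b)} ∧ dx_{(c)} with (a < b < c) sorted:
  d(3*w*x - 2*x^2 - y*z) includes (∂/∂z)(3*w*x - 2*x^2 - y*z) dz = (-y) dz, which multiplied by dx ∧ dy gives (-y) dx ∧ dy ∧ dz
  d(3*w*x - 2*x^2 - y*z) includes (∂/∂w)(3*w*x - 2*x^2 - y*z) dw = (3*x) dw, which multiplied by dx ∧ dy gives (3*x) dx ∧ dy ∧ dw
  d(x*(w + x)) includes (∂/∂w)(x*(w + x)) dw = (x) dw, which multiplied by dx ∧ dz gives (x) dx ∧ dz ∧ dw
  d(w*y + 2*w*z - x*z) includes (∂/∂x)(w*y + 2*w*z - x*z) dx = (-z) dx, which multiplied by dy ∧ dz gives (-z) dx ∧ dy ∧ dz
  d(w*y + 2*w*z - x*z) includes (∂/∂w)(w*y + 2*w*z - x*z) dw = (y + 2*z) dw, which multiplied by dy ∧ dz gives (y + 2*z) dy ∧ dz ∧ dw
  d(3*w*x - 2*z^2) includes (∂/∂x)(3*w*x - 2*z^2) dx = (3*w) dx, which multiplied by dz ∧ dw gives (3*w) dx ∧ dz ∧ dw
Collecting like 3-forms: d(omega) = (-y - z) dx ∧ dy ∧ dz + (3*x) dx ∧ dy ∧ dw + (3*w + x) dx ∧ dz ∧ dw + (y + 2*z) dy ∧ dz ∧ dw.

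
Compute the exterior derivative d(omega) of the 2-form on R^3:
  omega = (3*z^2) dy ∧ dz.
d(omega) = 0

For a 2-form omega = sum_{i<j} g_{ij} dx_i ∧ dx_j, the exterior derivative is
  d(omega) = sum_{i<j} d(g_{ij}) ∧ dx_i ∧ dx_j = sum_{i<j, k} (∂g_{ij}/∂x_k) dx_k ∧ dx_i ∧ dx_j.
Expand each term, using dx_k ∧ dx_i ∧ dx_j = sgn(permutation) dx_{(a)} ∧ dx_{(b)} ∧ dx_{(c)} with (a < b < c) sorted:

Collecting like 3-forms: d(omega) = 0.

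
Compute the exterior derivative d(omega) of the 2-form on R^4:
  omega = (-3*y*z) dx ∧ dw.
d(omega) = (3*z) dx ∧ dy ∧ dw + (3*y) dx ∧ dz ∧ dw

For a 2-form omega = sum_{i<j} g_{ij} dx_i ∧ dx_j, the exterior derivative is
  d(omega) = sum_{i<j} d(g_{ij}) ∧ dx_i ∧ dx_j = sum_{i<j, k} (∂g_{ij}/∂x_k) dx_k ∧ dx_i ∧ dx_j.
Expand each term, using dx_k ∧ dx_i ∧ dx_j = sgn(permutation) dx_{(a)} ∧ dx_{(b)} ∧ dx_{(c)} with (a < b < c) sorted:
  d(-3*y*z) includes (∂/∂y)(-3*y*z) dy = (-3*z) dy, which multiplied by dx ∧ dw gives (3*z) dx ∧ dy ∧ dw
  d(-3*y*z) includes (∂/∂z)(-3*y*z) dz = (-3*y) dz, which multiplied by dx ∧ dw gives (3*y) dx ∧ dz ∧ dw
Collecting like 3-forms: d(omega) = (3*z) dx ∧ dy ∧ dw + (3*y) dx ∧ dz ∧ dw.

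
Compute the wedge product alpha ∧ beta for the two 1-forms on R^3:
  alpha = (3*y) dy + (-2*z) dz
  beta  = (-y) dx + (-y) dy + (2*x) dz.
alpha ∧ beta = (3*y^2) dx ∧ dy + (2*y*(3*x - z)) dy ∧ dz + (-2*y*z) dx ∧ dz

Distribute the wedge, using dx_i ∧ dx_j = -dx_j ∧ dx_i and dx_i ∧ dx_i = 0. For each pair (i, j) with i < j, the coefficient of dx_i ∧ dx_j in alpha ∧ beta is (alpha_i * beta_j - alpha_j * beta_i). Collecting: alpha ∧ beta = (3*y^2) dx ∧ dy + (2*y*(3*x - z)) dy ∧ dz + (-2*y*z) dx ∧ dz.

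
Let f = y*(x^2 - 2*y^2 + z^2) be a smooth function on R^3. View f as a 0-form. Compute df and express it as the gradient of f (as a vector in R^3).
df = (2*x*y) dx + (x^2 - 6*y^2 + z^2) dy + (2*y*z) dz; grad f = (2*x*y, x^2 - 6*y^2 + z^2, 2*y*z)

For a 0-form f, d f = (∂f/∂x) dx + (∂f/∂y) dy + (∂f/∂z) dz. The components of the vector representation are exactly the entries of grad f in Cartesian coordinates:
  ∂f/∂x = 2*x*y
  ∂f/∂y = x^2 - 6*y^2 + z^2
  ∂f/∂z = 2*y*z.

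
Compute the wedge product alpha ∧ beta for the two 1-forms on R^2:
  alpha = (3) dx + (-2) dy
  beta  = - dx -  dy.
alpha ∧ beta = (-5) dx ∧ dy

Distribute the wedge, using dx_i ∧ dx_j = -dx_j ∧ dx_i and dx_i ∧ dx_i = 0. For each pair (i, j) with i < j, the coefficient of dx_i ∧ dx_j in alpha ∧ beta is (alpha_i * beta_j - alpha_j * beta_i). Collecting: alpha ∧ beta = (-5) dx ∧ dy.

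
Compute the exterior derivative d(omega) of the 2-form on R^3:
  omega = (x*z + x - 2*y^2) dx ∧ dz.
d(omega) = (4*y) dx ∧ dy ∧ dz

For a 2-form omega = sum_{i<j} g_{ij} dx_i ∧ dx_j, the exterior derivative is
  d(omega) = sum_{i<j} d(g_{ij}) ∧ dx_i ∧ dx_j = sum_{i<j, k} (∂g_{ij}/∂x_k) dx_k ∧ dx_i ∧ dx_j.
Expand each term, using dx_k ∧ dx_i ∧ dx_j = sgn(permutation) dx_{(a)} ∧ dx_{(b)} ∧ dx_{(c)} with (a < b < c) sorted:
  d(x*z + x - 2*y^2) includes (∂/∂y)(x*z + x - 2*y^2) dy = (-4*y) dy, which multiplied by dx ∧ dz gives (4*y) dx ∧ dy ∧ dz
Collecting like 3-forms: d(omega) = (4*y) dx ∧ dy ∧ dz.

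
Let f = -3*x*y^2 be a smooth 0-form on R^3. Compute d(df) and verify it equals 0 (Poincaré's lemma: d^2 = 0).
d(df) = 0

Step 1: df = sum_i (∂f/∂x_i) dx_i = (-3*y^2) dx + (-6*x*y) dy + (0) dz.
Step 2: Apply d again. Using the 1-form formula, the coefficient of dx ∧ dy in d(df) is ∂^2 f/∂x ∂y - ∂^2 f/∂y ∂x = (-6*y) - (-6*y) = 0 (equality of mixed partials for smooth f).
Similarly for dx ∧ dz and dy ∧ dz — all coefficients vanish. So d(df) = 0.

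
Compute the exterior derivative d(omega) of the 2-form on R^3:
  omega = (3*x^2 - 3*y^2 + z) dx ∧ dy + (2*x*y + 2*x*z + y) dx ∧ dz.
d(omega) = (-2*x) dx ∧ dy ∧ dz

For a 2-form omega = sum_{i<j} g_{ij} dx_i ∧ dx_j, the exterior derivative is
  d(omega) = sum_{i<j} d(g_{ij}) ∧ dx_i ∧ dx_j = sum_{i<j, k} (∂g_{ij}/∂x_k) dx_k ∧ dx_i ∧ dx_j.
Expand each term, using dx_k ∧ dx_i ∧ dx_j = sgn(permutation) dx_{(a)} ∧ dx_{(b)} ∧ dx_{(c)} with (a < b < c) sorted:
  d(3*x^2 - 3*y^2 + z) includes (∂/∂z)(3*x^2 - 3*y^2 + z) dz = (1) dz, which multiplied by dx ∧ dy gives (1) dx ∧ dy ∧ dz
  d(2*x*y + 2*x*z + y) includes (∂/∂y)(2*x*y + 2*x*z + y) dy = (2*x + 1) dy, which multiplied by dx ∧ dz gives (-2*x - 1) dx ∧ dy ∧ dz
Collecting like 3-forms: d(omega) = (-2*x) dx ∧ dy ∧ dz.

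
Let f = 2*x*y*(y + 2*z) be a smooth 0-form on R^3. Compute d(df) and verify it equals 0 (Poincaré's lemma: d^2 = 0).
d(df) = 0

Step 1: df = sum_i (∂f/∂x_i) dx_i = (2*y*(y + 2*z)) dx + (4*x*(y + z)) dy + (4*x*y) dz.
Step 2: Apply d again. Using the 1-form formula, the coefficient of dx ∧ dy in d(df) is ∂^2 f/∂x ∂y - ∂^2 f/∂y ∂x = (4*y + 4*z) - (4*y + 4*z) = 0 (equality of mixed partials for smooth f).
Similarly for dx ∧ dz and dy ∧ dz — all coefficients vanish. So d(df) = 0.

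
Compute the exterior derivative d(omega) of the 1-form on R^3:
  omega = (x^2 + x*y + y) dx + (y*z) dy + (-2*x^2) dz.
d(omega) = (-x - 1) dx ∧ dy + (-4*x) dx ∧ dz + (-y) dy ∧ dz

For a 1-form omega = sum_i f_i dx_i, the exterior derivative is
  d(omega) = sum_{i < j} (∂f_j/∂x_i - ∂f_i/∂x_j) dx_i ∧ dx_j.
  coefficient of dx ∧ dy: ∂f_2/∂x - ∂f_1/∂y = ∂(y*z)/∂x - ∂(x^2 + x*y + y)/∂y = -x - 1
  coefficient of dx ∧ dz: ∂f_3/∂x - ∂f_1/∂z = ∂(-2*x^2)/∂x - ∂(x^2 + x*y + y)/∂z = -4*x
  coefficient of dy ∧ dz: ∂f_3/∂y - ∂f_2/∂z = ∂(-2*x^2)/∂y - ∂(y*z)/∂z = -y
Assembling: d(omega) = (-x - 1) dx ∧ dy + (-4*x) dx ∧ dz + (-y) dy ∧ dz.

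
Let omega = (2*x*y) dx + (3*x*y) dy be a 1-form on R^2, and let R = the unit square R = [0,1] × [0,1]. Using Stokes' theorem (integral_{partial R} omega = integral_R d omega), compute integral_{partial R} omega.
integral_(partial R) omega = 1/2

Stokes: integral_partial_R omega = integral_R d omega with d omega = (∂Q/∂x - ∂P/∂y) dx ∧ dy.
  ∂Q/∂x = 3*y
  ∂P/∂y = 2*x
  integrand = ∂Q/∂x - ∂P/∂y = -2*x + 3*y.
Integrating over R: integral_0^1 integral_0^1 (-2*x + 3*y) dx dy = 1/2.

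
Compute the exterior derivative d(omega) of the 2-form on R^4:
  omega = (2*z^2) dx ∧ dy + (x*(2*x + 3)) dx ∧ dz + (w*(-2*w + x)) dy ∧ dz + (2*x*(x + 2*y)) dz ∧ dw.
d(omega) = (w + 4*z) dx ∧ dy ∧ dz + (-4*w + 5*x) dy ∧ dz ∧ dw + (4*x + 4*y) dx ∧ dz ∧ dw

For a 2-form omega = sum_{i<j} g_{ij} dx_i ∧ dx_j, the exterior derivative is
  d(omega) = sum_{i<j} d(g_{ij}) ∧ dx_i ∧ dx_j = sum_{i<j, k} (∂g_{ij}/∂x_k) dx_k ∧ dx_i ∧ dx_j.
Expand each term, using dx_k ∧ dx_i ∧ dx_j = sgn(permutation) dx_{(a)} ∧ dx_{(b)} ∧ dx_{(c)} with (a < b < c) sorted:
  d(2*z^2) includes (∂/∂z)(2*z^2) dz = (4*z) dz, which multiplied by dx ∧ dy gives (4*z) dx ∧ dy ∧ dz
  d(w*(-2*w + x)) includes (∂/∂x)(w*(-2*w + x)) dx = (w) dx, which multiplied by dy ∧ dz gives (w) dx ∧ dy ∧ dz
  d(w*(-2*w + x)) includes (∂/∂w)(w*(-2*w + x)) dw = (-4*w + x) dw, which multiplied by dy ∧ dz gives (-4*w + x) dy ∧ dz ∧ dw
  d(2*x*(x + 2*y)) includes (∂/∂x)(2*x*(x + 2*y)) dx = (4*x + 4*y) dx, which multiplied by dz ∧ dw gives (4*x + 4*y) dx ∧ dz ∧ dw
  d(2*x*(x + 2*y)) includes (∂/∂y)(2*x*(x + 2*y)) dy = (4*x) dy, which multiplied by dz ∧ dw gives (4*x) dy ∧ dz ∧ dw
Collecting like 3-forms: d(omega) = (w + 4*z) dx ∧ dy ∧ dz + (-4*w + 5*x) dy ∧ dz ∧ dw + (4*x + 4*y) dx ∧ dz ∧ dw.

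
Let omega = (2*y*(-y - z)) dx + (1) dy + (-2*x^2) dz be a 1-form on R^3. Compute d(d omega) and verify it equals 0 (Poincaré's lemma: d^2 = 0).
d(d omega) = 0

Step 1: d omega = sum_{i<j} (∂f_j/∂x_i - ∂f_i/∂x_j) dx_i ∧ dx_j:
  coeff of dx ∧ dy: 4*y + 2*z
  coeff of dx ∧ dz: -4*x + 2*y
  coeff of dy ∧ dz: 0
Step 2: Apply d again to each 2-form coefficient. The only possible 3-form in R^3 is dx ∧ dy ∧ dz, with coefficient
  ∂(coeff of dy∧dz)/∂x - ∂(coeff of dx∧dz)/∂y + ∂(coeff of dx∧dy)/∂z
  = ∂/∂x (0) - ∂/∂y (-4*x + 2*y) + ∂/∂z (4*y + 2*z).
Each of these terms simplifies to sums of mixed partials that cancel in pairs. The result is 0 (by equality of mixed partials for smooth functions — Schwarz / Clairaut).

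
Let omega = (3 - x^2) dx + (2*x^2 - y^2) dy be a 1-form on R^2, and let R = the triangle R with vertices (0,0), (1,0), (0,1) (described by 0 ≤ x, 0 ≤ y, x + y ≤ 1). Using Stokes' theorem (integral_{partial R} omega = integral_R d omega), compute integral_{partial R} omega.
integral_(partial R) omega = 2/3

Stokes: integral_partial_R omega = integral_R d omega with d omega = (∂Q/∂x - ∂P/∂y) dx ∧ dy.
  ∂Q/∂x = 4*x
  ∂P/∂y = 0
  integrand = ∂Q/∂x - ∂P/∂y = 4*x.
Integrating over R: integral_0^1 integral_0^{1-x} (4*x) dy dx = 2/3.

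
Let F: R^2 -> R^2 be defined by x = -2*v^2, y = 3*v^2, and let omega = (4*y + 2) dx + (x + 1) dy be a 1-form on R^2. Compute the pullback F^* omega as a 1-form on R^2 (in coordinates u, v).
F^* omega = (-60*v^3 - 2*v) dv

Using F^*(f dg) = (f ∘ F) d(g ∘ F), substitute each coordinate x_i by F_i(u, v) in f_i, and replace dx_i by d F_i = (∂F_i/∂u) du + (∂F_i/∂v) dv.
  For the x component: f_1(F) = 12*v^2 + 2; d F_1 = (0) du + (-4*v) dv
  For the y component: f_2(F) = 1 - 2*v^2; d F_2 = (0) du + (6*v) dv
Combining and collecting du, dv coefficients:
  coeff of du: 0
  coeff of dv: -60*v^3 - 2*v
F^* omega = (-60*v^3 - 2*v) dv.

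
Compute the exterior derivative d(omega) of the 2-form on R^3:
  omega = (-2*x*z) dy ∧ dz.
d(omega) = (-2*z) dx ∧ dy ∧ dz

For a 2-form omega = sum_{i<j} g_{ij} dx_i ∧ dx_j, the exterior derivative is
  d(omega) = sum_{i<j} d(g_{ij}) ∧ dx_i ∧ dx_j = sum_{i<j, k} (∂g_{ij}/∂x_k) dx_k ∧ dx_i ∧ dx_j.
Expand each term, using dx_k ∧ dx_i ∧ dx_j = sgn(permutation) dx_{(a)} ∧ dx_{(b)} ∧ dx_{(c)} with (a < b < c) sorted:
  d(-2*x*z) includes (∂/∂x)(-2*x*z) dx = (-2*z) dx, which multiplied by dy ∧ dz gives (-2*z) dx ∧ dy ∧ dz
Collecting like 3-forms: d(omega) = (-2*z) dx ∧ dy ∧ dz.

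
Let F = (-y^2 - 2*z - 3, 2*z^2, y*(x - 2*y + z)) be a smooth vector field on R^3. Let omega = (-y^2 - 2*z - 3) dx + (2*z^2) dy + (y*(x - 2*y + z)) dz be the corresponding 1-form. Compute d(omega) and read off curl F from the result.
d(omega) = (x - 4*y - 3*z) dy ∧ dz + (-y - 2) dz ∧ dx + (2*y) dx ∧ dy; curl F = (x - 4*y - 3*z, -y - 2, 2*y)

d omega = sum_{i<j} (∂f_j/∂x_i - ∂f_i/∂x_j) dx_i ∧ dx_j. Under the identification (dy ∧ dz, dz ∧ dx, dx ∧ dy) ↔ (e_x, e_y, e_z), the coefficients are exactly the components of curl F. Compute:
  ∂R/∂y - ∂Q/∂z = (x - 4*y + z) - (4*z) = x - 4*y - 3*z
  ∂P/∂z - ∂R/∂x = (-2) - (y) = -y - 2
  ∂Q/∂x - ∂P/∂y = (0) - (-2*y) = 2*y.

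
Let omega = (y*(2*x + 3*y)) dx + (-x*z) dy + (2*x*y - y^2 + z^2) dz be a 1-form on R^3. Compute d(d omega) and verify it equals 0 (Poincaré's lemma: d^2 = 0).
d(d omega) = 0

Step 1: d omega = sum_{i<j} (∂f_j/∂x_i - ∂f_i/∂x_j) dx_i ∧ dx_j:
  coeff of dx ∧ dy: -2*x - 6*y - z
  coeff of dx ∧ dz: 2*y
  coeff of dy ∧ dz: 3*x - 2*y
Step 2: Apply d again to each 2-form coefficient. The only possible 3-form in R^3 is dx ∧ dy ∧ dz, with coefficient
  ∂(coeff of dy∧dz)/∂x - ∂(coeff of dx∧dz)/∂y + ∂(coeff of dx∧dy)/∂z
  = ∂/∂x (3*x - 2*y) - ∂/∂y (2*y) + ∂/∂z (-2*x - 6*y - z).
Each of these terms simplifies to sums of mixed partials that cancel in pairs. The result is 0 (by equality of mixed partials for smooth functions — Schwarz / Clairaut).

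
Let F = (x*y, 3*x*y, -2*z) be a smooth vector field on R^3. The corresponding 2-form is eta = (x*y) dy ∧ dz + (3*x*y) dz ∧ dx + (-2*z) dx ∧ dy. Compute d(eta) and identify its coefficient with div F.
d(eta) = (3*x + y - 2) dx ∧ dy ∧ dz; div F = 3*x + y - 2

For a 2-form in R^3 of the form above, applying d gives a 3-form with coefficient ∂P/∂x + ∂Q/∂y + ∂R/∂z:
  ∂P/∂x = y
  ∂Q/∂y = 3*x
  ∂R/∂z = -2
Sum = 3*x + y - 2, which is exactly div F.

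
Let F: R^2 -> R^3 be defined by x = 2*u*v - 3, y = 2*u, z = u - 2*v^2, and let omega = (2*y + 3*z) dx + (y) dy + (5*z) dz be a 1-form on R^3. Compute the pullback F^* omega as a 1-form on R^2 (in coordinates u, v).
F^* omega = (14*u*v + 9*u - 12*v^3 - 10*v^2) du + (14*u^2 - 12*u*v^2 - 20*u*v + 40*v^3) dv

Using F^*(f dg) = (f ∘ F) d(g ∘ F), substitute each coordinate x_i by F_i(u, v) in f_i, and replace dx_i by d F_i = (∂F_i/∂u) du + (∂F_i/∂v) dv.
  For the x component: f_1(F) = 7*u - 6*v^2; d F_1 = (2*v) du + (2*u) dv
  For the y component: f_2(F) = 2*u; d F_2 = (2) du + (0) dv
  For the z component: f_3(F) = 5*u - 10*v^2; d F_3 = (1) du + (-4*v) dv
Combining and collecting du, dv coefficients:
  coeff of du: 14*u*v + 9*u - 12*v^3 - 10*v^2
  coeff of dv: 14*u^2 - 12*u*v^2 - 20*u*v + 40*v^3
F^* omega = (14*u*v + 9*u - 12*v^3 - 10*v^2) du + (14*u^2 - 12*u*v^2 - 20*u*v + 40*v^3) dv.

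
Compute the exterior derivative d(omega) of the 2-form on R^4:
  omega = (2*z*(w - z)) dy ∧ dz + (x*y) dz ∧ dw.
d(omega) = (x + 2*z) dy ∧ dz ∧ dw + (y) dx ∧ dz ∧ dw

For a 2-form omega = sum_{i<j} g_{ij} dx_i ∧ dx_j, the exterior derivative is
  d(omega) = sum_{i<j} d(g_{ij}) ∧ dx_i ∧ dx_j = sum_{i<j, k} (∂g_{ij}/∂x_k) dx_k ∧ dx_i ∧ dx_j.
Expand each term, using dx_k ∧ dx_i ∧ dx_j = sgn(permutation) dx_{(a)} ∧ dx_{(b)} ∧ dx_{(c)} with (a < b < c) sorted:
  d(2*z*(w - z)) includes (∂/∂w)(2*z*(w - z)) dw = (2*z) dw, which multiplied by dy ∧ dz gives (2*z) dy ∧ dz ∧ dw
  d(x*y) includes (∂/∂x)(x*y) dx = (y) dx, which multiplied by dz ∧ dw gives (y) dx ∧ dz ∧ dw
  d(x*y) includes (∂/∂y)(x*y) dy = (x) dy, which multiplied by dz ∧ dw gives (x) dy ∧ dz ∧ dw
Collecting like 3-forms: d(omega) = (x + 2*z) dy ∧ dz ∧ dw + (y) dx ∧ dz ∧ dw.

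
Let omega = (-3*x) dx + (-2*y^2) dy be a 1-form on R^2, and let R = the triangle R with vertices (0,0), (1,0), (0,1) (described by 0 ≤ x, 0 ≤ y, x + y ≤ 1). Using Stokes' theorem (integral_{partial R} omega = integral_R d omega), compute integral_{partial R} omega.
integral_(partial R) omega = 0

Stokes: integral_partial_R omega = integral_R d omega with d omega = (∂Q/∂x - ∂P/∂y) dx ∧ dy.
  ∂Q/∂x = 0
  ∂P/∂y = 0
  integrand = ∂Q/∂x - ∂P/∂y = 0.
Integrating over R: integral_0^1 integral_0^{1-x} (0) dy dx = 0.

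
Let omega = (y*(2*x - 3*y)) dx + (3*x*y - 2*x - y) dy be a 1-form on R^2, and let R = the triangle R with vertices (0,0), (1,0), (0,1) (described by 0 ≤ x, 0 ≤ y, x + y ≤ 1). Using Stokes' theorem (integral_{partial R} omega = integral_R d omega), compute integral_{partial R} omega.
integral_(partial R) omega = 1/6

Stokes: integral_partial_R omega = integral_R d omega with d omega = (∂Q/∂x - ∂P/∂y) dx ∧ dy.
  ∂Q/∂x = 3*y - 2
  ∂P/∂y = 2*x - 6*y
  integrand = ∂Q/∂x - ∂P/∂y = -2*x + 9*y - 2.
Integrating over R: integral_0^1 integral_0^{1-x} (-2*x + 9*y - 2) dy dx = 1/6.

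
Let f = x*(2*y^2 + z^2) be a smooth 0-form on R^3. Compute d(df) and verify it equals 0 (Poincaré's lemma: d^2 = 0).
d(df) = 0

Step 1: df = sum_i (∂f/∂x_i) dx_i = (2*y^2 + z^2) dx + (4*x*y) dy + (2*x*z) dz.
Step 2: Apply d again. Using the 1-form formula, the coefficient of dx ∧ dy in d(df) is ∂^2 f/∂x ∂y - ∂^2 f/∂y ∂x = (4*y) - (4*y) = 0 (equality of mixed partials for smooth f).
Similarly for dx ∧ dz and dy ∧ dz — all coefficients vanish. So d(df) = 0.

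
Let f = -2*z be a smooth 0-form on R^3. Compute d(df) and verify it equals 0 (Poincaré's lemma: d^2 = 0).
d(df) = 0

Step 1: df = sum_i (∂f/∂x_i) dx_i = (0) dx + (0) dy + (-2) dz.
Step 2: Apply d again. Using the 1-form formula, the coefficient of dx ∧ dy in d(df) is ∂^2 f/∂x ∂y - ∂^2 f/∂y ∂x = (0) - (0) = 0 (equality of mixed partials for smooth f).
Similarly for dx ∧ dz and dy ∧ dz — all coefficients vanish. So d(df) = 0.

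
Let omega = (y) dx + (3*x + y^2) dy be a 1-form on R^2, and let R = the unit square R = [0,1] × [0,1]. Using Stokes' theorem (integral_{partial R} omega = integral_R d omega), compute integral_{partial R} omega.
integral_(partial R) omega = 2

Stokes: integral_partial_R omega = integral_R d omega with d omega = (∂Q/∂x - ∂P/∂y) dx ∧ dy.
  ∂Q/∂x = 3
  ∂P/∂y = 1
  integrand = ∂Q/∂x - ∂P/∂y = 2.
Integrating over R: integral_0^1 integral_0^1 (2) dx dy = 2.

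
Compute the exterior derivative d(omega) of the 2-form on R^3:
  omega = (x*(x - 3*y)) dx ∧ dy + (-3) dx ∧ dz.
d(omega) = 0

For a 2-form omega = sum_{i<j} g_{ij} dx_i ∧ dx_j, the exterior derivative is
  d(omega) = sum_{i<j} d(g_{ij}) ∧ dx_i ∧ dx_j = sum_{i<j, k} (∂g_{ij}/∂x_k) dx_k ∧ dx_i ∧ dx_j.
Expand each term, using dx_k ∧ dx_i ∧ dx_j = sgn(permutation) dx_{(a)} ∧ dx_{(b)} ∧ dx_{(c)} with (a < b < c) sorted:

Collecting like 3-forms: d(omega) = 0.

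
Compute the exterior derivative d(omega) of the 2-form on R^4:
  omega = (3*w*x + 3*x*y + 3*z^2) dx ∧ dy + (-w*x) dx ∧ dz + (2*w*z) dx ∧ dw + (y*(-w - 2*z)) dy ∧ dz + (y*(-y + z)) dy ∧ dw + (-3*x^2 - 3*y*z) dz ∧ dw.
d(omega) = (6*z) dx ∧ dy ∧ dz + (3*x) dx ∧ dy ∧ dw + (-2*w - 7*x) dx ∧ dz ∧ dw + (-2*y - 3*z) dy ∧ dz ∧ dw

For a 2-form omega = sum_{i<j} g_{ij} dx_i ∧ dx_j, the exterior derivative is
  d(omega) = sum_{i<j} d(g_{ij}) ∧ dx_i ∧ dx_j = sum_{i<j, k} (∂g_{ij}/∂x_k) dx_k ∧ dx_i ∧ dx_j.
Expand each term, using dx_k ∧ dx_i ∧ dx_j = sgn(permutation) dx_{(a)} ∧ dx_{(b)} ∧ dx_{(c)} with (a < b < c) sorted:
  d(3*w*x + 3*x*y + 3*z^2) includes (∂/∂z)(3*w*x + 3*x*y + 3*z^2) dz = (6*z) dz, which multiplied by dx ∧ dy gives (6*z) dx ∧ dy ∧ dz
  d(3*w*x + 3*x*y + 3*z^2) includes (∂/∂w)(3*w*x + 3*x*y + 3*z^2) dw = (3*x) dw, which multiplied by dx ∧ dy gives (3*x) dx ∧ dy ∧ dw
  d(-w*x) includes (∂/∂w)(-w*x) dw = (-x) dw, which multiplied by dx ∧ dz gives (-x) dx ∧ dz ∧ dw
  d(2*w*z) includes (∂/∂z)(2*w*z) dz = (2*w) dz, which multiplied by dx ∧ dw gives (-2*w) dx ∧ dz ∧ dw
  d(y*(-w - 2*z)) includes (∂/∂w)(y*(-w - 2*z)) dw = (-y) dw, which multiplied by dy ∧ dz gives (-y) dy ∧ dz ∧ dw
  d(y*(-y + z)) includes (∂/∂z)(y*(-y + z)) dz = (y) dz, which multiplied by dy ∧ dw gives (-y) dy ∧ dz ∧ dw
  d(-3*x^2 - 3*y*z) includes (∂/∂x)(-3*x^2 - 3*y*z) dx = (-6*x) dx, which multiplied by dz ∧ dw gives (-6*x) dx ∧ dz ∧ dw
  d(-3*x^2 - 3*y*z) includes (∂/∂y)(-3*x^2 - 3*y*z) dy = (-3*z) dy, which multiplied by dz ∧ dw gives (-3*z) dy ∧ dz ∧ dw
Collecting like 3-forms: d(omega) = (6*z) dx ∧ dy ∧ dz + (3*x) dx ∧ dy ∧ dw + (-2*w - 7*x) dx ∧ dz ∧ dw + (-2*y - 3*z) dy ∧ dz ∧ dw.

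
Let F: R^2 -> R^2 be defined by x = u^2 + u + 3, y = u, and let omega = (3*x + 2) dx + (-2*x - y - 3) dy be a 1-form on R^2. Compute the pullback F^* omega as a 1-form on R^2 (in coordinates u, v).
F^* omega = (6*u^3 + 7*u^2 + 22*u + 2) du

Using F^*(f dg) = (f ∘ F) d(g ∘ F), substitute each coordinate x_i by F_i(u, v) in f_i, and replace dx_i by d F_i = (∂F_i/∂u) du + (∂F_i/∂v) dv.
  For the x component: f_1(F) = 3*u^2 + 3*u + 11; d F_1 = (2*u + 1) du + (0) dv
  For the y component: f_2(F) = -2*u^2 - 3*u - 9; d F_2 = (1) du + (0) dv
Combining and collecting du, dv coefficients:
  coeff of du: 6*u^3 + 7*u^2 + 22*u + 2
  coeff of dv: 0
F^* omega = (6*u^3 + 7*u^2 + 22*u + 2) du.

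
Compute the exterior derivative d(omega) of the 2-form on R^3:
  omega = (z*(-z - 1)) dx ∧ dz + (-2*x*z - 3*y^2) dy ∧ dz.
d(omega) = (-2*z) dx ∧ dy ∧ dz

For a 2-form omega = sum_{i<j} g_{ij} dx_i ∧ dx_j, the exterior derivative is
  d(omega) = sum_{i<j} d(g_{ij}) ∧ dx_i ∧ dx_j = sum_{i<j, k} (∂g_{ij}/∂x_k) dx_k ∧ dx_i ∧ dx_j.
Expand each term, using dx_k ∧ dx_i ∧ dx_j = sgn(permutation) dx_{(a)} ∧ dx_{(b)} ∧ dx_{(c)} with (a < b < c) sorted:
  d(-2*x*z - 3*y^2) includes (∂/∂x)(-2*x*z - 3*y^2) dx = (-2*z) dx, which multiplied by dy ∧ dz gives (-2*z) dx ∧ dy ∧ dz
Collecting like 3-forms: d(omega) = (-2*z) dx ∧ dy ∧ dz.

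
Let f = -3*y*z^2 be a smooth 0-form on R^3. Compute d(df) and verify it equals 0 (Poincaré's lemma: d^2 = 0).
d(df) = 0

Step 1: df = sum_i (∂f/∂x_i) dx_i = (0) dx + (-3*z^2) dy + (-6*y*z) dz.
Step 2: Apply d again. Using the 1-form formula, the coefficient of dx ∧ dy in d(df) is ∂^2 f/∂x ∂y - ∂^2 f/∂y ∂x = (0) - (0) = 0 (equality of mixed partials for smooth f).
Similarly for dx ∧ dz and dy ∧ dz — all coefficients vanish. So d(df) = 0.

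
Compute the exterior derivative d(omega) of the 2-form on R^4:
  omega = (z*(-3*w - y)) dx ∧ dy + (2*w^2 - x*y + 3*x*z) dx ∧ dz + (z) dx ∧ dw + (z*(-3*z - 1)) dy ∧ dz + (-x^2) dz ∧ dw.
d(omega) = (-3*w + x - y) dx ∧ dy ∧ dz + (-3*z) dx ∧ dy ∧ dw + (4*w - 2*x - 1) dx ∧ dz ∧ dw

For a 2-form omega = sum_{i<j} g_{ij} dx_i ∧ dx_j, the exterior derivative is
  d(omega) = sum_{i<j} d(g_{ij}) ∧ dx_i ∧ dx_j = sum_{i<j, k} (∂g_{ij}/∂x_k) dx_k ∧ dx_i ∧ dx_j.
Expand each term, using dx_k ∧ dx_i ∧ dx_j = sgn(permutation) dx_{(a)} ∧ dx_{(b)} ∧ dx_{(c)} with (a < b < c) sorted:
  d(z*(-3*w - y)) includes (∂/∂z)(z*(-3*w - y)) dz = (-3*w - y) dz, which multiplied by dx ∧ dy gives (-3*w - y) dx ∧ dy ∧ dz
  d(z*(-3*w - y)) includes (∂/∂w)(z*(-3*w - y)) dw = (-3*z) dw, which multiplied by dx ∧ dy gives (-3*z) dx ∧ dy ∧ dw
  d(2*w^2 - x*y + 3*x*z) includes (∂/∂y)(2*w^2 - x*y + 3*x*z) dy = (-x) dy, which multiplied by dx ∧ dz gives (x) dx ∧ dy ∧ dz
  d(2*w^2 - x*y + 3*x*z) includes (∂/∂w)(2*w^2 - x*y + 3*x*z) dw = (4*w) dw, which multiplied by dx ∧ dz gives (4*w) dx ∧ dz ∧ dw
  d(z) includes (∂/∂z)(z) dz = (1) dz, which multiplied by dx ∧ dw gives (-1) dx ∧ dz ∧ dw
  d(-x^2) includes (∂/∂x)(-x^2) dx = (-2*x) dx, which multiplied by dz ∧ dw gives (-2*x) dx ∧ dz ∧ dw
Collecting like 3-forms: d(omega) = (-3*w + x - y) dx ∧ dy ∧ dz + (-3*z) dx ∧ dy ∧ dw + (4*w - 2*x - 1) dx ∧ dz ∧ dw.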